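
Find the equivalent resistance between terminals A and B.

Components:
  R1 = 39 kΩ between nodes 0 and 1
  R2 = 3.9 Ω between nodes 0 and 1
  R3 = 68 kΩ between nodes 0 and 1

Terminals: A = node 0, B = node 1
Reduce the network between node 0 (A) and node 1 (B) by series/parallel combination:
  Rp1 = R1 ‖ R2 ‖ R3 (parallel, all between nodes 0 and 1) = 1/(1/39000 + 1/3.9 + 1/68000) = 3.899 Ω
R_eq = 3.899 Ω

Final answer: 3.899 Ω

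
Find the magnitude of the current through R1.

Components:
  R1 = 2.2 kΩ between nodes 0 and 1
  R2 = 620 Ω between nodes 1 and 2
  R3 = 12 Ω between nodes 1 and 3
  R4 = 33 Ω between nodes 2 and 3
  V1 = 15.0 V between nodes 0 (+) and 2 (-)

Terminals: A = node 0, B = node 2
Nodal analysis, taking node 2 as the 0 V reference.
Source V1 fixes V_0 = 15 V.
KCL at each unknown node (sum of currents leaving = 0; resistances in Ω):
  Node 1: (V_1 - 15)/2200 + (V_1 - 0)/620 + (V_1 - V_3)/12 = 0
  Node 3: (V_3 - V_1)/12 + (V_3 - 0)/33 = 0
Collecting terms (coefficients in siemens):
  0.0854·V_1 - 0.08333·V_3 = 0.006818
  0.1136·V_3 - 0.08333·V_1 = 0
Determinant D = (0.0854)(0.1136) - (-0.08333)(-0.08333) = 0.00276
V_1 = [(0.006818)(0.1136) - (-0.08333)(0)]/D = 0.2807 V
V_3 = [(0.0854)(0) - (0.006818)(-0.08333)]/D = 0.2058 V
I_R1 = (V_0 - V_1)/R1 = (15 - 0.2807)/2200 = 0.006691 A
|I_R1| = 0.006691 A

Final answer: |I_R1| = 0.006691 A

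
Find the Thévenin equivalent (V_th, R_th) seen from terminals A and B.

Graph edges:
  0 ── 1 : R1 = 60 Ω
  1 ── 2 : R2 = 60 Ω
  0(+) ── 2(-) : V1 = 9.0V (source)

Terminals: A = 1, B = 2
Step 1 — V_th is the open-circuit voltage V_A - V_B (nothing connected across the terminals).
Nodal analysis, taking node 2 as the 0 V reference.
Source V1 fixes V_0 = 9 V.
KCL at each unknown node (sum of currents leaving = 0; resistances in Ω):
  Node 1: (V_1 - 9)/60 + (V_1 - 0)/60 = 0
Collecting terms: 0.03333 × V_1 = 0.15  =>  V_1 = 4.5 V
V_th = V_1 - V_2 = 4.5 - 0 = 4.5 V
Step 2 — R_th: zero the source — replace V1 by a short circuit (node 2 merges into node 0) — and find the resistance seen between A (node 1) and B (node 0).
Reduce the network between node 1 (A) and node 0 (B) by series/parallel combination:
  Rp1 = R1 ‖ R2 (parallel, both between nodes 0 and 1) = 1/(1/60 + 1/60) = 30 Ω
R_th = 30 Ω

Final answer: V_th = 4.5 V, R_th = 30 Ω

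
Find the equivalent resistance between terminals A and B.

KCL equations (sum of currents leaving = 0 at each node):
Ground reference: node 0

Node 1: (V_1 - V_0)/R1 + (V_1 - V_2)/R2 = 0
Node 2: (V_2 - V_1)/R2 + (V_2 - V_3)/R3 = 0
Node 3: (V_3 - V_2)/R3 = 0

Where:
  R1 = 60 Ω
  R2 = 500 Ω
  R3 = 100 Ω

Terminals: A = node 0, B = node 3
Reduce the network between node 0 (A) and node 3 (B) by series/parallel combination:
  Rs1 = R1 + R2 (series, joined only at node 1) = 60 + 500 = 560 Ω
  Rs2 = R3 + Rs1 (series, joined only at node 2) = 100 + 560 = 660 Ω
R_eq = 660 Ω

Final answer: 660 Ω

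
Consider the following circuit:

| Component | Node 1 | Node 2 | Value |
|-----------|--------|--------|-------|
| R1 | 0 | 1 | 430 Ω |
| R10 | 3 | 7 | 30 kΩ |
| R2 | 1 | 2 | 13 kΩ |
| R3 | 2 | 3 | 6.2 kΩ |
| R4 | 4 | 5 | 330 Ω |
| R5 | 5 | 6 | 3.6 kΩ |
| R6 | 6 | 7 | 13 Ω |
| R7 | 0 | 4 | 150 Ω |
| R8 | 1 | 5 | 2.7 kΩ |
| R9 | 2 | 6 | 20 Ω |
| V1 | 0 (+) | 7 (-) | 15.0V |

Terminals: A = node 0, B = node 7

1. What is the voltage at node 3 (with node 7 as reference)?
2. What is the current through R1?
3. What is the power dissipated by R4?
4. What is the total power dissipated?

Nodal analysis, taking node 7 as the 0 V reference.
Source V1 fixes V_0 = 15 V.
KCL at each unknown node (sum of currents leaving = 0; resistances in Ω):
  Node 1: (V_1 - 15)/430 + (V_1 - V_2)/13000 + (V_1 - V_5)/2700 = 0
  Node 2: (V_2 - V_1)/13000 + (V_2 - V_3)/6200 + (V_2 - V_6)/20 = 0
  Node 3: (V_3 - V_2)/6200 + (V_3 - 0)/30000 = 0
  Node 4: (V_4 - V_5)/330 + (V_4 - 15)/150 = 0
  Node 5: (V_5 - V_4)/330 + (V_5 - V_6)/3600 + (V_5 - V_1)/2700 = 0
  Node 6: (V_6 - V_5)/3600 + (V_6 - 0)/13 + (V_6 - V_2)/20 = 0
Collecting terms (coefficients in siemens):
  0.002773·V_1 - 0.00007692·V_2 - 0.0003704·V_5 = 0.03488
  0.05024·V_2 - 0.00007692·V_1 - 0.0001613·V_3 - 0.05·V_6 = 0
  0.0001946·V_3 - 0.0001613·V_2 = 0
  0.009697·V_4 - 0.00303·V_5 = 0.1
  0.003678·V_5 - 0.0003704·V_1 - 0.00303·V_4 - 0.0002778·V_6 = 0
  0.1272·V_6 - 0.05·V_2 - 0.0002778·V_5 = 0
Solving these 6 simultaneous equations (Gaussian elimination) gives:
  V_1 = 14.37 V, V_2 = 0.08434 V, V_3 = 0.06989 V, V_4 = 14.5 V
  V_5 = 13.4 V, V_6 = 0.06241 V
Part 1:
  Read off the nodal solution: V_3 = 0.06989 V
Part 2:
  I_R1 = (V_0 - V_1)/R1 = (15 - 14.37)/430 = 0.001461 A
  Magnitude: I_R1 = 0.001461 A
Part 3:
  I_R4 = (V_4 - V_5)/R4 = (14.5 - 13.4)/330 = 0.003342 A
  P_R4 = I_R4² × R4 = (0.003342)² × 330 = 0.003686 W
Part 4:
  Power in each resistor, P = (ΔV)²/R:
    P_R1 = (15 - 14.37)²/430 = 0.0009173 W
    P_R2 = (14.37 - 0.08434)²/13000 = 0.0157 W
    P_R3 = (0.08434 - 0.06989)²/6200 = 0.00000003365 W
    P_R4 = (14.5 - 13.4)²/330 = 0.003686 W
    P_R5 = (13.4 - 0.06241)²/3600 = 0.04938 W
    P_R6 = (0.06241 - 0)²/13 = 0.0002996 W
    P_R7 = (15 - 14.5)²/150 = 0.001676 W
    P_R8 = (14.37 - 13.4)²/2700 = 0.0003529 W
    P_R9 = (0.08434 - 0.06241)²/20 = 0.00002406 W
    P_R10 = (0.06989 - 0)²/30000 = 0.0000001628 W
  P_total = P_R1 + P_R2 + P_R3 + P_R4 + P_R5 + P_R6 + P_R7 + P_R8 + P_R9 + P_R10 = 0.07204 W

Final answers:
1. V_3 = 0.06989 V
2. I_R1 = 0.001461 A
3. P_R4 = 0.003686 W
4. P_total = 0.07204 W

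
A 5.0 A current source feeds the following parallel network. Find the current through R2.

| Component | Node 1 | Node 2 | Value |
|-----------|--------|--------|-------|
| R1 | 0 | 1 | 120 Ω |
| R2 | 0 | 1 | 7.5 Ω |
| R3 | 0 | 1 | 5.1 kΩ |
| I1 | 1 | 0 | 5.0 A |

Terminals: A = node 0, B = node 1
All resistors sit directly between nodes 0 and 1, so they are in parallel and share one voltage V; the full source current 5 A splits among them.
1/R_par = 1/120 + 1/7.5 + 1/5100 = 0.1419 S  =>  R_par = 7.049 Ω
V = I × R_par = 5 × 7.049 = 35.25 V
I_R2 = V/R2 = 35.25/7.5 = 4.699 A

Final answer: 4.699 A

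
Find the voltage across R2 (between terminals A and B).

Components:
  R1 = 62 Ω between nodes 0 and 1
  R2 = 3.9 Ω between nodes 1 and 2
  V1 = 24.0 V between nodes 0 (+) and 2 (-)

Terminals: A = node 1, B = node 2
R1 and R2 are in series across V1 (node 0 → node 1 → node 2), and the output A–B is taken across R2, so this is a voltage divider.
Series current: I = V1/(R1 + R2) = 24/(62 + 3.9) = 24/65.9 = 0.3642 A
V_R2 = I × R2 = V1 × R2/(R1 + R2) = 24 × 3.9/65.9 = 1.42 V

Final answer: 1.42 V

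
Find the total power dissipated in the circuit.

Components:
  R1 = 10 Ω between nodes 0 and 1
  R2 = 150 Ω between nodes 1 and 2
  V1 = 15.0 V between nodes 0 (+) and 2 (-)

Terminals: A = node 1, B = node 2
Nodal analysis, taking node 2 as the 0 V reference.
Source V1 fixes V_0 = 15 V.
KCL at each unknown node (sum of currents leaving = 0; resistances in Ω):
  Node 1: (V_1 - 15)/10 + (V_1 - 0)/150 = 0
Collecting terms: 0.1067 × V_1 = 1.5  =>  V_1 = 14.06 V
Power in each resistor, P = (ΔV)²/R:
  P_R1 = (15 - 14.06)²/10 = 0.08789 W
  P_R2 = (14.06 - 0)²/150 = 1.318 W
P_total = P_R1 + P_R2 = 1.406 W

Final answer: 1.406 W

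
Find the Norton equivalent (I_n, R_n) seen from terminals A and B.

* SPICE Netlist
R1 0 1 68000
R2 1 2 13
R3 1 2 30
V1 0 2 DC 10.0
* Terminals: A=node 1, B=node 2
Find the Thévenin equivalent first; then I_n = V_th/R_th and R_n = R_th.
Step 1 — V_th is the open-circuit voltage V_A - V_B (nothing connected across the terminals).
Nodal analysis, taking node 2 as the 0 V reference.
Source V1 fixes V_0 = 10 V.
KCL at each unknown node (sum of currents leaving = 0; resistances in Ω):
  Node 1: (V_1 - 10)/68000 + (V_1 - 0)/13 + (V_1 - 0)/30 = 0
Collecting terms: 0.1103 × V_1 = 0.0001471  =>  V_1 = 0.001334 V
V_th = V_1 - V_2 = 0.001334 - 0 = 0.001334 V
Step 2 — R_th: zero the source — replace V1 by a short circuit (node 2 merges into node 0) — and find the resistance seen between A (node 1) and B (node 0).
Reduce the network between node 1 (A) and node 0 (B) by series/parallel combination:
  Rp1 = R1 ‖ R2 ‖ R3 (parallel, all between nodes 0 and 1) = 1/(1/68000 + 1/13 + 1/30) = 9.069 Ω
R_th = 9.069 Ω
I_n = V_th/R_th = 0.001334/9.069 = 0.0001471 A, and R_n = R_th = 9.069 Ω

Final answer: I_n = 0.0001471 A, R_n = 9.069 Ω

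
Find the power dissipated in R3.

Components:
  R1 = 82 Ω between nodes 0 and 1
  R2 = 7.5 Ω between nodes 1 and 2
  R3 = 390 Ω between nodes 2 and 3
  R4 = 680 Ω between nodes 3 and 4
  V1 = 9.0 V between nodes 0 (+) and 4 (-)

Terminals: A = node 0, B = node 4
Nodal analysis, taking node 4 as the 0 V reference.
Source V1 fixes V_0 = 9 V.
KCL at each unknown node (sum of currents leaving = 0; resistances in Ω):
  Node 1: (V_1 - 9)/82 + (V_1 - V_2)/7.5 = 0
  Node 2: (V_2 - V_1)/7.5 + (V_2 - V_3)/390 = 0
  Node 3: (V_3 - V_2)/390 + (V_3 - 0)/680 = 0
Collecting terms (coefficients in siemens):
  0.1455·V_1 - 0.1333·V_2 = 0.1098
  0.1359·V_2 - 0.1333·V_1 - 0.002564·V_3 = 0
  0.004035·V_3 - 0.002564·V_2 = 0
Solving these 3 simultaneous equations (Gaussian elimination) gives:
  V_1 = 8.364 V, V_2 = 8.305 V, V_3 = 5.278 V
I_R3 = (V_2 - V_3)/R3 = (8.305 - 5.278)/390 = 0.007762 A
P_R3 = I_R3² × R3 = (0.007762)² × 390 = 0.0235 W

Final answer: 0.0235 W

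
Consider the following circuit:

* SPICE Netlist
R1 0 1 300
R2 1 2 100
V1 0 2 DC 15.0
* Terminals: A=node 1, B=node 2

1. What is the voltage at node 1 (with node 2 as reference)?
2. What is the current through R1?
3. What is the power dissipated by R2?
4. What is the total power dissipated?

Nodal analysis, taking node 2 as the 0 V reference.
Source V1 fixes V_0 = 15 V.
KCL at each unknown node (sum of currents leaving = 0; resistances in Ω):
  Node 1: (V_1 - 15)/300 + (V_1 - 0)/100 = 0
Collecting terms: 0.01333 × V_1 = 0.05  =>  V_1 = 3.75 V
Part 1:
  Read off the nodal solution: V_1 = 3.75 V
Part 2:
  I_R1 = (V_0 - V_1)/R1 = (15 - 3.75)/300 = 0.0375 A
  Magnitude: I_R1 = 0.0375 A
Part 3:
  I_R2 = (V_1 - V_2)/R2 = (3.75 - 0)/100 = 0.0375 A
  P_R2 = I_R2² × R2 = (0.0375)² × 100 = 0.1406 W
Part 4:
  Power in each resistor, P = (ΔV)²/R:
    P_R1 = (15 - 3.75)²/300 = 0.4219 W
    P_R2 = (3.75 - 0)²/100 = 0.1406 W
  P_total = P_R1 + P_R2 = 0.5625 W

Final answers:
1. V_1 = 3.75 V
2. I_R1 = 0.0375 A
3. P_R2 = 0.1406 W
4. P_total = 0.5625 W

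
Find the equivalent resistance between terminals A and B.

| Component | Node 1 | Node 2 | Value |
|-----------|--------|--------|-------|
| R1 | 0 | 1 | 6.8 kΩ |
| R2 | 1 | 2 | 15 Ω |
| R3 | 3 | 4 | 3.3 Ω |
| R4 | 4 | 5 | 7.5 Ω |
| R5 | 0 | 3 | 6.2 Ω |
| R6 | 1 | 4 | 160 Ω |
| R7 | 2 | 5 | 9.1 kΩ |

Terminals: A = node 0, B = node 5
The network is not a plain series/parallel combination. Inject a 1 A test current into terminal A (node 0) and return it from terminal B (node 5); then R_eq = V_A / (1 A).
Nodal analysis, taking node 5 as the 0 V reference.
Current source I_test pushes 1 A into node 0 and draws it out of node 5.
KCL at each unknown node (sum of currents leaving = 0; resistances in Ω):
  Node 0: (V_0 - V_1)/6800 + (V_0 - V_3)/6.2 - 1 = 0
  Node 1: (V_1 - V_0)/6800 + (V_1 - V_2)/15 + (V_1 - V_4)/160 = 0
  Node 2: (V_2 - V_1)/15 + (V_2 - 0)/9100 = 0
  Node 3: (V_3 - V_0)/6.2 + (V_3 - V_4)/3.3 = 0
  Node 4: (V_4 - V_1)/160 + (V_4 - V_3)/3.3 + (V_4 - 0)/7.5 = 0
Collecting terms (coefficients in siemens):
  0.1614·V_0 - 0.0001471·V_1 - 0.1613·V_3 = 1
  0.07306·V_1 - 0.0001471·V_0 - 0.06667·V_2 - 0.00625·V_4 = 0
  0.06678·V_2 - 0.06667·V_1 = 0
  0.4643·V_3 - 0.1613·V_0 - 0.303·V_4 = 0
  0.4426·V_4 - 0.00625·V_1 - 0.303·V_3 = 0
Solving these 5 simultaneous equations (Gaussian elimination) gives:
  V_0 = 16.98 V, V_1 = 7.582 V, V_2 = 7.569 V, V_3 = 10.79 V
  V_4 = 7.494 V
R_eq = V_0 / 1 A = 16.98 Ω

Final answer: 16.98 Ω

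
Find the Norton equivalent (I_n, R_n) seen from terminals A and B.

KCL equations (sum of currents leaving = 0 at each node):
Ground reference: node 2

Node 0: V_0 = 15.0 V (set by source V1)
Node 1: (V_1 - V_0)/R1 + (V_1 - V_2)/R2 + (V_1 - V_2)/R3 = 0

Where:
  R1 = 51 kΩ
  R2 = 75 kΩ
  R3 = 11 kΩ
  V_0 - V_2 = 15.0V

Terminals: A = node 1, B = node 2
Find the Thévenin equivalent first; then I_n = V_th/R_th and R_n = R_th.
Step 1 — V_th is the open-circuit voltage V_A - V_B (nothing connected across the terminals).
Nodal analysis, taking node 2 as the 0 V reference.
Source V1 fixes V_0 = 15 V.
KCL at each unknown node (sum of currents leaving = 0; resistances in Ω):
  Node 1: (V_1 - 15)/51000 + (V_1 - 0)/75000 + (V_1 - 0)/11000 = 0
Collecting terms: 0.0001239 × V_1 = 0.0002941  =>  V_1 = 2.375 V
V_th = V_1 - V_2 = 2.375 - 0 = 2.375 V
Step 2 — R_th: zero the source — replace V1 by a short circuit (node 2 merges into node 0) — and find the resistance seen between A (node 1) and B (node 0).
Reduce the network between node 1 (A) and node 0 (B) by series/parallel combination:
  Rp1 = R1 ‖ R2 ‖ R3 (parallel, all between nodes 0 and 1) = 1/(1/51000 + 1/75000 + 1/11000) = 8074 Ω
R_th = 8.074 kΩ
I_n = V_th/R_th = 2.375/8074 = 0.0002941 A, and R_n = R_th = 8.074 kΩ

Final answer: I_n = 0.0002941 A, R_n = 8.074 kΩ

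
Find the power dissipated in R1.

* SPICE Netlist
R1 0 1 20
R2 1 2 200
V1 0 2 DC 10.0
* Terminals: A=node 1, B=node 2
Nodal analysis, taking node 2 as the 0 V reference.
Source V1 fixes V_0 = 10 V.
KCL at each unknown node (sum of currents leaving = 0; resistances in Ω):
  Node 1: (V_1 - 10)/20 + (V_1 - 0)/200 = 0
Collecting terms: 0.055 × V_1 = 0.5  =>  V_1 = 9.091 V
I_R1 = (V_0 - V_1)/R1 = (10 - 9.091)/20 = 0.04545 A
P_R1 = I_R1² × R1 = (0.04545)² × 20 = 0.04132 W

Final answer: 0.04132 W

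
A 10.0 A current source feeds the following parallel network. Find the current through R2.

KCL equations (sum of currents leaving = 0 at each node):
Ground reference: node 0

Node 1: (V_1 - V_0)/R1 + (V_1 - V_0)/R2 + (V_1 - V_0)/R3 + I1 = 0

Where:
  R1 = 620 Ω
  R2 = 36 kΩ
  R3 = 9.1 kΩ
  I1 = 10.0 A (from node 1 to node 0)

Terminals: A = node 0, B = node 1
All resistors sit directly between nodes 0 and 1, so they are in parallel and share one voltage V; the full source current 10 A splits among them.
1/R_par = 1/620 + 1/36000 + 1/9100 = 0.001751 S  =>  R_par = 571.2 Ω
V = I × R_par = 10 × 571.2 = 5712 V
I_R2 = V/R2 = 5712/36000 = 0.1587 A

Final answer: 0.1587 A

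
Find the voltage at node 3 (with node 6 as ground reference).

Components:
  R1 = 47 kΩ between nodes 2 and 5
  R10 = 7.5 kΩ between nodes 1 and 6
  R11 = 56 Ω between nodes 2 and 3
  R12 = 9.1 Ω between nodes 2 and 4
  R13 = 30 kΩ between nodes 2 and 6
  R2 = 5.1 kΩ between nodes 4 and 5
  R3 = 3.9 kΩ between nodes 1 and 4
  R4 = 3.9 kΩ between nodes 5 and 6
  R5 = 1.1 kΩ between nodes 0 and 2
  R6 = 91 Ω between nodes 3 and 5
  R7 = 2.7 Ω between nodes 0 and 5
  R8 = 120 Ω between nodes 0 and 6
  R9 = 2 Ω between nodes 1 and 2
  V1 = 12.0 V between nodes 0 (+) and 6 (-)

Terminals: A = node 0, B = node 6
Nodal analysis, taking node 6 as the 0 V reference.
Source V1 fixes V_0 = 12 V.
KCL at each unknown node (sum of currents leaving = 0; resistances in Ω):
  Node 1: (V_1 - V_4)/3900 + (V_1 - V_2)/2 + (V_1 - 0)/7500 = 0
  Node 2: (V_2 - V_5)/47000 + (V_2 - 12)/1100 + (V_2 - V_1)/2 + (V_2 - V_3)/56 + (V_2 - V_4)/9.1 + (V_2 - 0)/30000 = 0
  Node 3: (V_3 - V_5)/91 + (V_3 - V_2)/56 = 0
  Node 4: (V_4 - V_5)/5100 + (V_4 - V_1)/3900 + (V_4 - V_2)/9.1 = 0
  Node 5: (V_5 - V_2)/47000 + (V_5 - V_4)/5100 + (V_5 - 0)/3900 + (V_5 - V_3)/91 + (V_5 - 12)/2.7 = 0
Collecting terms (coefficients in siemens):
  0.5004·V_1 - 0.5·V_2 - 0.0002564·V_4 = 0
  0.6287·V_2 - 0.5·V_1 - 0.01786·V_3 - 0.1099·V_4 - 0.00002128·V_5 = 0.01091
  0.02885·V_3 - 0.01786·V_2 - 0.01099·V_5 = 0
  0.1103·V_4 - 0.0002564·V_1 - 0.1099·V_2 - 0.0001961·V_5 = 0
  0.3818·V_5 - 0.00002128·V_2 - 0.01099·V_3 - 0.0001961·V_4 = 4.444
Solving these 5 simultaneous equations (Gaussian elimination) gives:
  V_1 = 11.74 V, V_2 = 11.74 V, V_3 = 11.84 V, V_4 = 11.74 V
  V_5 = 11.99 V
The requested potential is V_3 = 11.84 V.

Final answer: V_3 = 11.84 V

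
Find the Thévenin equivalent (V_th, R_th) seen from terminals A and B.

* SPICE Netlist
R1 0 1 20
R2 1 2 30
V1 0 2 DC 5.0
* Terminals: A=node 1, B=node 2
Step 1 — V_th is the open-circuit voltage V_A - V_B (nothing connected across the terminals).
Nodal analysis, taking node 2 as the 0 V reference.
Source V1 fixes V_0 = 5 V.
KCL at each unknown node (sum of currents leaving = 0; resistances in Ω):
  Node 1: (V_1 - 5)/20 + (V_1 - 0)/30 = 0
Collecting terms: 0.08333 × V_1 = 0.25  =>  V_1 = 3 V
V_th = V_1 - V_2 = 3 - 0 = 3 V
Step 2 — R_th: zero the source — replace V1 by a short circuit (node 2 merges into node 0) — and find the resistance seen between A (node 1) and B (node 0).
Reduce the network between node 1 (A) and node 0 (B) by series/parallel combination:
  Rp1 = R1 ‖ R2 (parallel, both between nodes 0 and 1) = 1/(1/20 + 1/30) = 12 Ω
R_th = 12 Ω

Final answer: V_th = 3 V, R_th = 12 Ω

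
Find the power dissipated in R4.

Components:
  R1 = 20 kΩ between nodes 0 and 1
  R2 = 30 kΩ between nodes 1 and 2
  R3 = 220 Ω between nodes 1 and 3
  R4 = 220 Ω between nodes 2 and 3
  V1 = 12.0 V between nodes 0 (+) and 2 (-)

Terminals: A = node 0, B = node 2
Nodal analysis, taking node 2 as the 0 V reference.
Source V1 fixes V_0 = 12 V.
KCL at each unknown node (sum of currents leaving = 0; resistances in Ω):
  Node 1: (V_1 - 12)/20000 + (V_1 - 0)/30000 + (V_1 - V_3)/220 = 0
  Node 3: (V_3 - V_1)/220 + (V_3 - 0)/220 = 0
Collecting terms (coefficients in siemens):
  0.004629·V_1 - 0.004545·V_3 = 0.0006
  0.009091·V_3 - 0.004545·V_1 = 0
Determinant D = (0.004629)(0.009091) - (-0.004545)(-0.004545) = 0.00002142
V_1 = [(0.0006)(0.009091) - (-0.004545)(0)]/D = 0.2547 V
V_3 = [(0.004629)(0) - (0.0006)(-0.004545)]/D = 0.1273 V
I_R4 = (V_2 - V_3)/R4 = (0 - 0.1273)/220 = -0.0005788 A
P_R4 = I_R4² × R4 = (-0.0005788)² × 220 = 0.0000737 W

Final answer: 7.37e-05 W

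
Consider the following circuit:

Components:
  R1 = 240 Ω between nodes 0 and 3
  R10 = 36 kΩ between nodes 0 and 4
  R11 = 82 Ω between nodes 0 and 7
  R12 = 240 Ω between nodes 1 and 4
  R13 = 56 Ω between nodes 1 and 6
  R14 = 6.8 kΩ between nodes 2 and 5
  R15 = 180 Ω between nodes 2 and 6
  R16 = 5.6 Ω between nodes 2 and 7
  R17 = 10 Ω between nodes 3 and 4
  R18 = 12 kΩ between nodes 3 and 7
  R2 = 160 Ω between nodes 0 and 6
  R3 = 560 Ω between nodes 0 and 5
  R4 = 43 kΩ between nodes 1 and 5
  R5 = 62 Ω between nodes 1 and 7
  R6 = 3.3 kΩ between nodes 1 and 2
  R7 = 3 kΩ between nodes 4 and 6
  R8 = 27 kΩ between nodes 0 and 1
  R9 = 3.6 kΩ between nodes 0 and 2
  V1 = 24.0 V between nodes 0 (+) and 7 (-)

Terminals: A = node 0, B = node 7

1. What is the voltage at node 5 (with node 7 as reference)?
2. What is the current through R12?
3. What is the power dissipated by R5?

Nodal analysis, taking node 7 as the 0 V reference.
Source V1 fixes V_0 = 24 V.
KCL at each unknown node (sum of currents leaving = 0; resistances in Ω):
  Node 1: (V_1 - V_5)/43000 + (V_1 - 0)/62 + (V_1 - V_2)/3300 + (V_1 - 24)/27000 + (V_1 - V_4)/240 + (V_1 - V_6)/56 = 0
  Node 2: (V_2 - V_1)/3300 + (V_2 - 24)/3600 + (V_2 - V_5)/6800 + (V_2 - V_6)/180 + (V_2 - 0)/5.6 = 0
  Node 3: (V_3 - 24)/240 + (V_3 - V_4)/10 + (V_3 - 0)/12000 = 0
  Node 4: (V_4 - V_6)/3000 + (V_4 - 24)/36000 + (V_4 - V_1)/240 + (V_4 - V_3)/10 = 0
  Node 5: (V_5 - 24)/560 + (V_5 - V_1)/43000 + (V_5 - V_2)/6800 = 0
  Node 6: (V_6 - 24)/160 + (V_6 - V_4)/3000 + (V_6 - V_1)/56 + (V_6 - V_2)/180 = 0
Collecting terms (coefficients in siemens):
  0.03852·V_1 - 0.000303·V_2 - 0.004167·V_4 - 0.00002326·V_5 - 0.01786·V_6 = 0.0008889
  0.1849·V_2 - 0.000303·V_1 - 0.0001471·V_5 - 0.005556·V_6 = 0.006667
  0.1043·V_3 - 0.1·V_4 = 0.1
  0.1045·V_4 - 0.004167·V_1 - 0.1·V_3 - 0.0003333·V_6 = 0.0006667
  0.001956·V_5 - 0.00002326·V_1 - 0.0001471·V_2 = 0.04286
  0.03·V_6 - 0.01786·V_1 - 0.005556·V_2 - 0.0003333·V_4 = 0.15
Solving these 6 simultaneous equations (Gaussian elimination) gives:
  V_1 = 5.521 V, V_2 = 0.3182 V, V_3 = 14.61 V, V_4 = 14.23 V
  V_5 = 22 V, V_6 = 8.504 V
Part 1:
  Read off the nodal solution: V_5 = 22 V
Part 2:
  I_R12 = (V_1 - V_4)/R12 = (5.521 - 14.23)/240 = -0.03628 A
  Magnitude: I_R12 = 0.03628 A
Part 3:
  I_R5 = (V_1 - V_7)/R5 = (5.521 - 0)/62 = 0.08905 A
  P_R5 = I_R5² × R5 = (0.08905)² × 62 = 0.4916 W

Final answers:
1. V_5 = 22 V
2. I_R12 = 0.03628 A
3. P_R5 = 0.4916 W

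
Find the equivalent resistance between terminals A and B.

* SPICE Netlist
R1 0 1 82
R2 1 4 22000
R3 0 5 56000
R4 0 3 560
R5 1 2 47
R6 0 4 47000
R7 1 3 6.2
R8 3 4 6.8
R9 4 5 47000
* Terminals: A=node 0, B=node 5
The network is not a plain series/parallel combination. Inject a 1 A test current into terminal A (node 0) and return it from terminal B (node 5); then R_eq = V_A / (1 A).
Nodal analysis, taking node 5 as the 0 V reference.
Current source I_test pushes 1 A into node 0 and draws it out of node 5.
KCL at each unknown node (sum of currents leaving = 0; resistances in Ω):
  Node 0: (V_0 - V_1)/82 + (V_0 - 0)/56000 + (V_0 - V_3)/560 + (V_0 - V_4)/47000 - 1 = 0
  Node 1: (V_1 - V_0)/82 + (V_1 - V_4)/22000 + (V_1 - V_2)/47 + (V_1 - V_3)/6.2 = 0
  Node 2: (V_2 - V_1)/47 = 0
  Node 3: (V_3 - V_0)/560 + (V_3 - V_1)/6.2 + (V_3 - V_4)/6.8 = 0
  Node 4: (V_4 - V_0)/47000 + (V_4 - V_1)/22000 + (V_4 - V_3)/6.8 + (V_4 - 0)/47000 = 0
Collecting terms (coefficients in siemens):
  0.01402·V_0 - 0.0122·V_1 - 0.001786·V_3 - 0.00002128·V_4 = 1
  0.1948·V_1 - 0.0122·V_0 - 0.02128·V_2 - 0.1613·V_3 - 0.00004545·V_4 = 0
  0.02128·V_2 - 0.02128·V_1 = 0
  0.3101·V_3 - 0.001786·V_0 - 0.1613·V_1 - 0.1471·V_4 = 0
  0.1471·V_4 - 0.00002128·V_0 - 0.00004545·V_1 - 0.1471·V_3 = 0
Solving these 5 simultaneous equations (Gaussian elimination) gives:
  V_0 = 25580 V, V_1 = 25540 V, V_2 = 25540 V, V_3 = 25540 V
  V_4 = 25530 V
R_eq = V_0 / 1 A = 25580 Ω = 25.58 kΩ

Final answer: 25.58 kΩ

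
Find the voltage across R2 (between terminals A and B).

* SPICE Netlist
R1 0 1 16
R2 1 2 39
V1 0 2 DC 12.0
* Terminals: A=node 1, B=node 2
R1 and R2 are in series across V1 (node 0 → node 1 → node 2), and the output A–B is taken across R2, so this is a voltage divider.
Series current: I = V1/(R1 + R2) = 12/(16 + 39) = 12/55 = 0.2182 A
V_R2 = I × R2 = V1 × R2/(R1 + R2) = 12 × 39/55 = 8.509 V

Final answer: 8.509 V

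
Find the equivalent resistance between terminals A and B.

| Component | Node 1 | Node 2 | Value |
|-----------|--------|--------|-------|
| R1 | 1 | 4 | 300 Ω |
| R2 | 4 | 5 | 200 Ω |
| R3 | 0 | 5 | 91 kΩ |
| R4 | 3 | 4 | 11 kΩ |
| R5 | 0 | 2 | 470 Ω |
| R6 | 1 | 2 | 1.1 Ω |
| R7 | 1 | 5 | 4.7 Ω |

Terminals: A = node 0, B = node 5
Reduce the network between node 0 (A) and node 5 (B) by series/parallel combination:
  Rs1 = R5 + R6 (series, joined only at node 2) = 470 + 1.1 = 471.1 Ω
  R4 touches the rest of the network only at node 4 (its other end, node 3, goes nowhere), so no current can flow through it — remove it.
  Rs2 = R1 + R2 (series, joined only at node 4) = 300 + 200 = 500 Ω
  Rp1 = R7 ‖ Rs2 (parallel, both between nodes 1 and 5) = 1/(1/4.7 + 1/500) = 4.656 Ω
  Rs3 = Rs1 + Rp1 (series, joined only at node 1) = 471.1 + 4.656 = 475.8 Ω
  Rp2 = R3 ‖ Rs3 (parallel, both between nodes 0 and 5) = 1/(1/91000 + 1/475.8) = 473.3 Ω
R_eq = 473.3 Ω

Final answer: 473.3 Ω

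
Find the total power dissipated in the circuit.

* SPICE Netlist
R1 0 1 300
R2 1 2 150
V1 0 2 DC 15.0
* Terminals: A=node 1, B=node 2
Nodal analysis, taking node 2 as the 0 V reference.
Source V1 fixes V_0 = 15 V.
KCL at each unknown node (sum of currents leaving = 0; resistances in Ω):
  Node 1: (V_1 - 15)/300 + (V_1 - 0)/150 = 0
Collecting terms: 0.01 × V_1 = 0.05  =>  V_1 = 5 V
Power in each resistor, P = (ΔV)²/R:
  P_R1 = (15 - 5)²/300 = 0.3333 W
  P_R2 = (5 - 0)²/150 = 0.1667 W
P_total = P_R1 + P_R2 = 0.5 W

Final answer: 0.5 W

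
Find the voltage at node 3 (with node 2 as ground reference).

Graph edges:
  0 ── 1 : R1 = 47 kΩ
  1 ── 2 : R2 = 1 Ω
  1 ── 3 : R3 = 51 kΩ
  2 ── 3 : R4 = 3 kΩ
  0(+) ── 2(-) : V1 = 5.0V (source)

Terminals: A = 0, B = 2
Nodal analysis, taking node 2 as the 0 V reference.
Source V1 fixes V_0 = 5 V.
KCL at each unknown node (sum of currents leaving = 0; resistances in Ω):
  Node 1: (V_1 - 5)/47000 + (V_1 - 0)/1 + (V_1 - V_3)/51000 = 0
  Node 3: (V_3 - V_1)/51000 + (V_3 - 0)/3000 = 0
Collecting terms (coefficients in siemens):
  1·V_1 - 0.00001961·V_3 = 0.0001064
  0.0003529·V_3 - 0.00001961·V_1 = 0
Determinant D = (1)(0.0003529) - (-0.00001961)(-0.00001961) = 0.000353
V_1 = [(0.0001064)(0.0003529) - (-0.00001961)(0)]/D = 0.0001064 V
V_3 = [(1)(0) - (0.0001064)(-0.00001961)]/D = 0.00000591 V
The requested potential is V_3 = 0.00000591 V.

Final answer: V_3 = 5.91e-06 V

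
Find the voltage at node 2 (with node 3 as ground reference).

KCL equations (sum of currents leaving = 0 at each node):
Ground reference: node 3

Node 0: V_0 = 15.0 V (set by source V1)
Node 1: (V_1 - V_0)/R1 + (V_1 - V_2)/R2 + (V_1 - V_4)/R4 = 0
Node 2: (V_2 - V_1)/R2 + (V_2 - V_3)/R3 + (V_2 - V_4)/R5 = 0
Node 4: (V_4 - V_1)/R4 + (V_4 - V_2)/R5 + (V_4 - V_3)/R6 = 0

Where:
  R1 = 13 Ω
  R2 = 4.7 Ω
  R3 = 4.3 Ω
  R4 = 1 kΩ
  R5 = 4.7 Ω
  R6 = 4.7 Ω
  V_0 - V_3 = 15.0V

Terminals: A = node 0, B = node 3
Nodal analysis, taking node 3 as the 0 V reference.
Source V1 fixes V_0 = 15 V.
KCL at each unknown node (sum of currents leaving = 0; resistances in Ω):
  Node 1: (V_1 - 15)/13 + (V_1 - V_2)/4.7 + (V_1 - V_4)/1000 = 0
  Node 2: (V_2 - V_1)/4.7 + (V_2 - 0)/4.3 + (V_2 - V_4)/4.7 = 0
  Node 4: (V_4 - V_1)/1000 + (V_4 - V_2)/4.7 + (V_4 - 0)/4.7 = 0
Collecting terms (coefficients in siemens):
  0.2907·V_1 - 0.2128·V_2 - 0.001·V_4 = 1.154
  0.6581·V_2 - 0.2128·V_1 - 0.2128·V_4 = 0
  0.4265·V_4 - 0.001·V_1 - 0.2128·V_2 = 0
Solving these 3 simultaneous equations (Gaussian elimination) gives:
  V_1 = 5.54 V, V_2 = 2.14 V, V_4 = 1.081 V
The requested potential is V_2 = 2.14 V.

Final answer: V_2 = 2.14 V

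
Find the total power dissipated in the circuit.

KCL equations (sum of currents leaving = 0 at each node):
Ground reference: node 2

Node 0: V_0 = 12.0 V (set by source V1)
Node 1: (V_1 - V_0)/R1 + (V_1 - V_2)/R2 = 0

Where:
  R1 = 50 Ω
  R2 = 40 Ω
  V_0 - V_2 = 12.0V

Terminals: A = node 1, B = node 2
Nodal analysis, taking node 2 as the 0 V reference.
Source V1 fixes V_0 = 12 V.
KCL at each unknown node (sum of currents leaving = 0; resistances in Ω):
  Node 1: (V_1 - 12)/50 + (V_1 - 0)/40 = 0
Collecting terms: 0.045 × V_1 = 0.24  =>  V_1 = 5.333 V
Power in each resistor, P = (ΔV)²/R:
  P_R1 = (12 - 5.333)²/50 = 0.8889 W
  P_R2 = (5.333 - 0)²/40 = 0.7111 W
P_total = P_R1 + P_R2 = 1.6 W

Final answer: 1.6 W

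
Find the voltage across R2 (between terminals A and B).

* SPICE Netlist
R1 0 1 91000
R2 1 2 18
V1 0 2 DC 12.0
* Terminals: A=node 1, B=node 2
R1 and R2 are in series across V1 (node 0 → node 1 → node 2), and the output A–B is taken across R2, so this is a voltage divider.
Series current: I = V1/(R1 + R2) = 12/(91000 + 18) = 12/91020 = 0.0001318 A
V_R2 = I × R2 = V1 × R2/(R1 + R2) = 12 × 18/91020 = 0.002373 V

Final answer: 0.002373 V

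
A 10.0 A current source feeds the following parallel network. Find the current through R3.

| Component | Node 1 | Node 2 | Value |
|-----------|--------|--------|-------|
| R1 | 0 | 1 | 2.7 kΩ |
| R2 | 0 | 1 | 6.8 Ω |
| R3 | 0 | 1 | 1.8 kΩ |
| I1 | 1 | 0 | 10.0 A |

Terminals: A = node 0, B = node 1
All resistors sit directly between nodes 0 and 1, so they are in parallel and share one voltage V; the full source current 10 A splits among them.
1/R_par = 1/2700 + 1/6.8 + 1/1800 = 0.148 S  =>  R_par = 6.757 Ω
V = I × R_par = 10 × 6.757 = 67.57 V
I_R3 = V/R3 = 67.57/1800 = 0.03754 A

Final answer: 0.03754 A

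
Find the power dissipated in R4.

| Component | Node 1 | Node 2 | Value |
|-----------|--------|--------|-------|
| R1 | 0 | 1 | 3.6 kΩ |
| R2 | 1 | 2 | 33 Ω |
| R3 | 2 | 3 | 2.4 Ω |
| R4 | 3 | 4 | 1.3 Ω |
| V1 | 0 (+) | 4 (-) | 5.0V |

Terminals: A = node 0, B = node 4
Nodal analysis, taking node 4 as the 0 V reference.
Source V1 fixes V_0 = 5 V.
KCL at each unknown node (sum of currents leaving = 0; resistances in Ω):
  Node 1: (V_1 - 5)/3600 + (V_1 - V_2)/33 = 0
  Node 2: (V_2 - V_1)/33 + (V_2 - V_3)/2.4 = 0
  Node 3: (V_3 - V_2)/2.4 + (V_3 - 0)/1.3 = 0
Collecting terms (coefficients in siemens):
  0.03058·V_1 - 0.0303·V_2 = 0.001389
  0.447·V_2 - 0.0303·V_1 - 0.4167·V_3 = 0
  1.186·V_3 - 0.4167·V_2 = 0
Solving these 3 simultaneous equations (Gaussian elimination) gives:
  V_1 = 0.05046 V, V_2 = 0.005087 V, V_3 = 0.001787 V
I_R4 = (V_3 - V_4)/R4 = (0.001787 - 0)/1.3 = 0.001375 A
P_R4 = I_R4² × R4 = (0.001375)² × 1.3 = 0.000002457 W

Final answer: 2.457e-06 W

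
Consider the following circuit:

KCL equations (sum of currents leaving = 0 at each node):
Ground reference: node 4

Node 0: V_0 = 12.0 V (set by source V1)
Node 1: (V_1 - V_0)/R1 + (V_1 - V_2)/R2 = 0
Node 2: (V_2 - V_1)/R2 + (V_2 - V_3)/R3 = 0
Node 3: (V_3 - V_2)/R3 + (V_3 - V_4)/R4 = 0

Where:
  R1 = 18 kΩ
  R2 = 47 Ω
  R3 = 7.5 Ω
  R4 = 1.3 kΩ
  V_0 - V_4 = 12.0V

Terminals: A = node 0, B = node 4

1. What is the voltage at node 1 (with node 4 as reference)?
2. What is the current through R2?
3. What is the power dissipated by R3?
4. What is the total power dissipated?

Nodal analysis, taking node 4 as the 0 V reference.
Source V1 fixes V_0 = 12 V.
KCL at each unknown node (sum of currents leaving = 0; resistances in Ω):
  Node 1: (V_1 - 12)/18000 + (V_1 - V_2)/47 = 0
  Node 2: (V_2 - V_1)/47 + (V_2 - V_3)/7.5 = 0
  Node 3: (V_3 - V_2)/7.5 + (V_3 - 0)/1300 = 0
Collecting terms (coefficients in siemens):
  0.02133·V_1 - 0.02128·V_2 = 0.0006667
  0.1546·V_2 - 0.02128·V_1 - 0.1333·V_3 = 0
  0.1341·V_3 - 0.1333·V_2 = 0
Solving these 3 simultaneous equations (Gaussian elimination) gives:
  V_1 = 0.8398 V, V_2 = 0.8107 V, V_3 = 0.806 V
Part 1:
  Read off the nodal solution: V_1 = 0.8398 V
Part 2:
  I_R2 = (V_1 - V_2)/R2 = (0.8398 - 0.8107)/47 = 0.00062 A
  Magnitude: I_R2 = 0.00062 A
Part 3:
  I_R3 = (V_2 - V_3)/R3 = (0.8107 - 0.806)/7.5 = 0.00062 A
  P_R3 = I_R3² × R3 = (0.00062)² × 7.5 = 0.000002883 W
Part 4:
  Power in each resistor, P = (ΔV)²/R:
    P_R1 = (12 - 0.8398)²/18000 = 0.006919 W
    P_R2 = (0.8398 - 0.8107)²/47 = 0.00001807 W
    P_R3 = (0.8107 - 0.806)²/7.5 = 0.000002883 W
    P_R4 = (0.806 - 0)²/1300 = 0.0004997 W
  P_total = P_R1 + P_R2 + P_R3 + P_R4 = 0.00744 W

Final answers:
1. V_1 = 0.8398 V
2. I_R2 = 0.00062 A
3. P_R3 = 2.883e-06 W
4. P_total = 0.00744 W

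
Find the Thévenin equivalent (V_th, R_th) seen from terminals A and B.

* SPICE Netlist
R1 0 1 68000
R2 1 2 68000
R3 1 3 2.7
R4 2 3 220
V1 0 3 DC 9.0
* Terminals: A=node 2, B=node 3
Step 1 — V_th is the open-circuit voltage V_A - V_B (nothing connected across the terminals).
Nodal analysis, taking node 3 as the 0 V reference.
Source V1 fixes V_0 = 9 V.
KCL at each unknown node (sum of currents leaving = 0; resistances in Ω):
  Node 1: (V_1 - 9)/68000 + (V_1 - V_2)/68000 + (V_1 - 0)/2.7 = 0
  Node 2: (V_2 - V_1)/68000 + (V_2 - 0)/220 = 0
Collecting terms (coefficients in siemens):
  0.3704·V_1 - 0.00001471·V_2 = 0.0001324
  0.00456·V_2 - 0.00001471·V_1 = 0
Determinant D = (0.3704)(0.00456) - (-0.00001471)(-0.00001471) = 0.001689
V_1 = [(0.0001324)(0.00456) - (-0.00001471)(0)]/D = 0.0003573 V
V_2 = [(0.3704)(0) - (0.0001324)(-0.00001471)]/D = 0.000001152 V
V_th = V_2 - V_3 = 0.000001152 - 0 = 0.000001152 V
Step 2 — R_th: zero the source — replace V1 by a short circuit (node 3 merges into node 0) — and find the resistance seen between A (node 2) and B (node 0).
Reduce the network between node 2 (A) and node 0 (B) by series/parallel combination:
  Rp1 = R1 ‖ R3 (parallel, both between nodes 0 and 1) = 1/(1/68000 + 1/2.7) = 2.7 Ω
  Rs1 = R2 + Rp1 (series, joined only at node 1) = 68000 + 2.7 = 68000 Ω
  Rp2 = R4 ‖ Rs1 (parallel, both between nodes 0 and 2) = 1/(1/220 + 1/68000) = 219.3 Ω
R_th = 219.3 Ω

Final answer: V_th = 1.152e-06 V, R_th = 219.3 Ω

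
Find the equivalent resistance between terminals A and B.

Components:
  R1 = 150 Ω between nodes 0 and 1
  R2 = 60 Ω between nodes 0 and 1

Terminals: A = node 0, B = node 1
Reduce the network between node 0 (A) and node 1 (B) by series/parallel combination:
  Rp1 = R1 ‖ R2 (parallel, both between nodes 0 and 1) = 1/(1/150 + 1/60) = 42.86 Ω
R_eq = 42.86 Ω

Final answer: 42.86 Ω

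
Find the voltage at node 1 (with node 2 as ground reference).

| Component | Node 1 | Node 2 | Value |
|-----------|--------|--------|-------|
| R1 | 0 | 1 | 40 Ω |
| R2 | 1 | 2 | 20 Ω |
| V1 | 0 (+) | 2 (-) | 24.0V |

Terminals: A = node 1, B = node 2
Nodal analysis, taking node 2 as the 0 V reference.
Source V1 fixes V_0 = 24 V.
KCL at each unknown node (sum of currents leaving = 0; resistances in Ω):
  Node 1: (V_1 - 24)/40 + (V_1 - 0)/20 = 0
Collecting terms: 0.075 × V_1 = 0.6  =>  V_1 = 8 V
The requested potential is V_1 = 8 V.

Final answer: V_1 = 8 V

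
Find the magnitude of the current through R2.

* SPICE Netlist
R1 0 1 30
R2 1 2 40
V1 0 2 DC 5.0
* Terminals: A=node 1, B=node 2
Nodal analysis, taking node 2 as the 0 V reference.
Source V1 fixes V_0 = 5 V.
KCL at each unknown node (sum of currents leaving = 0; resistances in Ω):
  Node 1: (V_1 - 5)/30 + (V_1 - 0)/40 = 0
Collecting terms: 0.05833 × V_1 = 0.1667  =>  V_1 = 2.857 V
I_R2 = (V_1 - V_2)/R2 = (2.857 - 0)/40 = 0.07143 A
|I_R2| = 0.07143 A

Final answer: |I_R2| = 0.07143 A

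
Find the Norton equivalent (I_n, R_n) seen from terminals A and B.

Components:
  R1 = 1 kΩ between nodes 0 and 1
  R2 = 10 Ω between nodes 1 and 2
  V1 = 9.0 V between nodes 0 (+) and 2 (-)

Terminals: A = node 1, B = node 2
Find the Thévenin equivalent first; then I_n = V_th/R_th and R_n = R_th.
Step 1 — V_th is the open-circuit voltage V_A - V_B (nothing connected across the terminals).
Nodal analysis, taking node 2 as the 0 V reference.
Source V1 fixes V_0 = 9 V.
KCL at each unknown node (sum of currents leaving = 0; resistances in Ω):
  Node 1: (V_1 - 9)/1000 + (V_1 - 0)/10 = 0
Collecting terms: 0.101 × V_1 = 0.009  =>  V_1 = 0.08911 V
V_th = V_1 - V_2 = 0.08911 - 0 = 0.08911 V
Step 2 — R_th: zero the source — replace V1 by a short circuit (node 2 merges into node 0) — and find the resistance seen between A (node 1) and B (node 0).
Reduce the network between node 1 (A) and node 0 (B) by series/parallel combination:
  Rp1 = R1 ‖ R2 (parallel, both between nodes 0 and 1) = 1/(1/1000 + 1/10) = 9.901 Ω
R_th = 9.901 Ω
I_n = V_th/R_th = 0.08911/9.901 = 0.009 A, and R_n = R_th = 9.901 Ω

Final answer: I_n = 0.009 A, R_n = 9.901 Ω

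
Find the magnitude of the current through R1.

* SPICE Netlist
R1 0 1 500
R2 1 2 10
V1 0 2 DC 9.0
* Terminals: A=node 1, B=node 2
Nodal analysis, taking node 2 as the 0 V reference.
Source V1 fixes V_0 = 9 V.
KCL at each unknown node (sum of currents leaving = 0; resistances in Ω):
  Node 1: (V_1 - 9)/500 + (V_1 - 0)/10 = 0
Collecting terms: 0.102 × V_1 = 0.018  =>  V_1 = 0.1765 V
I_R1 = (V_0 - V_1)/R1 = (9 - 0.1765)/500 = 0.01765 A
|I_R1| = 0.01765 A

Final answer: |I_R1| = 0.01765 A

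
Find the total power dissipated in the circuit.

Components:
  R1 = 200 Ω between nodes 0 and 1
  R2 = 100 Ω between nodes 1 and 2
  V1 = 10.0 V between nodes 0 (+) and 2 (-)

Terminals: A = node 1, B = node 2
Nodal analysis, taking node 2 as the 0 V reference.
Source V1 fixes V_0 = 10 V.
KCL at each unknown node (sum of currents leaving = 0; resistances in Ω):
  Node 1: (V_1 - 10)/200 + (V_1 - 0)/100 = 0
Collecting terms: 0.015 × V_1 = 0.05  =>  V_1 = 3.333 V
Power in each resistor, P = (ΔV)²/R:
  P_R1 = (10 - 3.333)²/200 = 0.2222 W
  P_R2 = (3.333 - 0)²/100 = 0.1111 W
P_total = P_R1 + P_R2 = 0.3333 W

Final answer: 0.3333 W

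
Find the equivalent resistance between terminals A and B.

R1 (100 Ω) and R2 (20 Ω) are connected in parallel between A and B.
Reduce the network between node 0 (A) and node 1 (B) by series/parallel combination:
  Rp1 = R1 ‖ R2 (parallel, both between nodes 0 and 1) = 1/(1/100 + 1/20) = 16.67 Ω
R_eq = 16.67 Ω

Final answer: 16.67 Ω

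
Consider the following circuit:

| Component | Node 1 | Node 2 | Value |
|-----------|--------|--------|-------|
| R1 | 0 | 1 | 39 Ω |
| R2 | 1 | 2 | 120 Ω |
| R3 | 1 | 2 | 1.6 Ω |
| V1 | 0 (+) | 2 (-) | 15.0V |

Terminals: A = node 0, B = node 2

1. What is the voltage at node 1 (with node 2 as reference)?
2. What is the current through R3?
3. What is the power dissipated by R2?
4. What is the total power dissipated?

Nodal analysis, taking node 2 as the 0 V reference.
Source V1 fixes V_0 = 15 V.
KCL at each unknown node (sum of currents leaving = 0; resistances in Ω):
  Node 1: (V_1 - 15)/39 + (V_1 - 0)/120 + (V_1 - 0)/1.6 = 0
Collecting terms: 0.659 × V_1 = 0.3846  =>  V_1 = 0.5837 V
Part 1:
  Read off the nodal solution: V_1 = 0.5837 V
Part 2:
  I_R3 = (V_1 - V_2)/R3 = (0.5837 - 0)/1.6 = 0.3648 A
  Magnitude: I_R3 = 0.3648 A
Part 3:
  I_R2 = (V_1 - V_2)/R2 = (0.5837 - 0)/120 = 0.004864 A
  P_R2 = I_R2² × R2 = (0.004864)² × 120 = 0.002839 W
Part 4:
  Power in each resistor, P = (ΔV)²/R:
    P_R1 = (15 - 0.5837)²/39 = 5.329 W
    P_R2 = (0.5837 - 0)²/120 = 0.002839 W
    P_R3 = (0.5837 - 0)²/1.6 = 0.2129 W
  P_total = P_R1 + P_R2 + P_R3 = 5.545 W

Final answers:
1. V_1 = 0.5837 V
2. I_R3 = 0.3648 A
3. P_R2 = 0.002839 W
4. P_total = 5.545 W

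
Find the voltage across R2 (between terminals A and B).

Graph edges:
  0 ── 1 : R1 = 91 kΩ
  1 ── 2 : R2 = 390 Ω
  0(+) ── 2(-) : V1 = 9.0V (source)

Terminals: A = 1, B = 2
R1 and R2 are in series across V1 (node 0 → node 1 → node 2), and the output A–B is taken across R2, so this is a voltage divider.
Series current: I = V1/(R1 + R2) = 9/(91000 + 390) = 9/91390 = 0.00009848 A
V_R2 = I × R2 = V1 × R2/(R1 + R2) = 9 × 390/91390 = 0.03841 V

Final answer: 0.03841 V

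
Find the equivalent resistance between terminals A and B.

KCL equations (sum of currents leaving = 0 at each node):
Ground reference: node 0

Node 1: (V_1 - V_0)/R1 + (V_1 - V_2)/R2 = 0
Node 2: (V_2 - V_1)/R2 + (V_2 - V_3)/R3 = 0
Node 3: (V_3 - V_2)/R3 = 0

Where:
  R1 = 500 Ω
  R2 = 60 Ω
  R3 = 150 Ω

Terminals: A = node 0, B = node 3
Reduce the network between node 0 (A) and node 3 (B) by series/parallel combination:
  Rs1 = R1 + R2 (series, joined only at node 1) = 500 + 60 = 560 Ω
  Rs2 = R3 + Rs1 (series, joined only at node 2) = 150 + 560 = 710 Ω
R_eq = 710 Ω

Final answer: 710 Ω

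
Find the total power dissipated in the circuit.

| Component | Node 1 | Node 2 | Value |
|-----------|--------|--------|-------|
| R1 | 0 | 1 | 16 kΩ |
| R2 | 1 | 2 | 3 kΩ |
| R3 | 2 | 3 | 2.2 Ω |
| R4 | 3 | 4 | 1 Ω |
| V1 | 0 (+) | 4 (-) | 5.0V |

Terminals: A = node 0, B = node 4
Nodal analysis, taking node 4 as the 0 V reference.
Source V1 fixes V_0 = 5 V.
KCL at each unknown node (sum of currents leaving = 0; resistances in Ω):
  Node 1: (V_1 - 5)/16000 + (V_1 - V_2)/3000 = 0
  Node 2: (V_2 - V_1)/3000 + (V_2 - V_3)/2.2 = 0
  Node 3: (V_3 - V_2)/2.2 + (V_3 - 0)/1 = 0
Collecting terms (coefficients in siemens):
  0.0003958·V_1 - 0.0003333·V_2 = 0.0003125
  0.4549·V_2 - 0.0003333·V_1 - 0.4545·V_3 = 0
  1.455·V_3 - 0.4545·V_2 = 0
Solving these 3 simultaneous equations (Gaussian elimination) gives:
  V_1 = 0.7902 V, V_2 = 0.000842 V, V_3 = 0.0002631 V
Power in each resistor, P = (ΔV)²/R:
  P_R1 = (5 - 0.7902)²/16000 = 0.001108 W
  P_R2 = (0.7902 - 0.000842)²/3000 = 0.0002077 W
  P_R3 = (0.000842 - 0.0002631)²/2.2 = 0.0000001523 W
  P_R4 = (0.0002631 - 0)²/1 = 0.00000006923 W
P_total = P_R1 + P_R2 + P_R3 + P_R4 = 0.001316 W

Final answer: 0.001316 W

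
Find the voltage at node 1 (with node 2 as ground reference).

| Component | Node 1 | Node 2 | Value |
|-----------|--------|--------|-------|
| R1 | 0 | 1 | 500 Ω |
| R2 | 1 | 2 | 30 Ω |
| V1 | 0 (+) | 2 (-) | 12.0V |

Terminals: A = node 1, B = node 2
Nodal analysis, taking node 2 as the 0 V reference.
Source V1 fixes V_0 = 12 V.
KCL at each unknown node (sum of currents leaving = 0; resistances in Ω):
  Node 1: (V_1 - 12)/500 + (V_1 - 0)/30 = 0
Collecting terms: 0.03533 × V_1 = 0.024  =>  V_1 = 0.6792 V
The requested potential is V_1 = 0.6792 V.

Final answer: V_1 = 0.6792 V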